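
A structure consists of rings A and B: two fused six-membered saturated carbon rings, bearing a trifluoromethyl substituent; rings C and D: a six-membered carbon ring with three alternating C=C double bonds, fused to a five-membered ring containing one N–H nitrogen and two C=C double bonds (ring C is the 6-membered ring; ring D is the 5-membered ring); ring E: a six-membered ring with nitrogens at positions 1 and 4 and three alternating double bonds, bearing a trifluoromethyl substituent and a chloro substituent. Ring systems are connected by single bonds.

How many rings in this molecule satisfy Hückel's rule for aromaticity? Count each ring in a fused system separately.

3

Ring A has only sp³ atoms, so it is not fully conjugated — not aromatic (cyclohexane ring).
Ring B has only sp³ atoms, so it is not fully conjugated — not aromatic (cyclohexane ring).
Rings C and D form a fused bicyclic system (with one N–H) with 9 sp² atoms and 10 π electrons from ring double bonds plus a heteroatom lone pair. 10 = 4(2)+2, so the system is aromatic and both rings count as aromatic (indole).
Ring E is fully conjugated (every ring atom contributes a p orbital); 3 ring double bonds give 6 π electrons. That satisfies 4n+2 with n=1, so ring E is aromatic (pyrazine).
Aromatic: C, D, E. Total: 3.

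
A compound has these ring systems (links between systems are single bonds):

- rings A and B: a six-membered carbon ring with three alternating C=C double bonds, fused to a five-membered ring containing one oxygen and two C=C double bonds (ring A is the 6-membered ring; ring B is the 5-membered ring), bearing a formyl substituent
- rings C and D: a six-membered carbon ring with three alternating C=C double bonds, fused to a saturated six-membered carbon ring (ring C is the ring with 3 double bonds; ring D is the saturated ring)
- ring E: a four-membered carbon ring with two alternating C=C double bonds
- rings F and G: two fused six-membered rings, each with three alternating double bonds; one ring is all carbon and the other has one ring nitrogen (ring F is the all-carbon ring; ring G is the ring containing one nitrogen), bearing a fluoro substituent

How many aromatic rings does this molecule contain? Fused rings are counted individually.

Rings A and B form a fused bicyclic system (with one oxygen) with 9 sp² atoms and 10 π electrons from ring double bonds plus a heteroatom lone pair. 10 = 4(2)+2, so the system is aromatic and both rings count as aromatic (benzofuran).
Ring C has a continuous p-orbital overlap around the ring; 3 ring double bonds give 6 π electrons. That satisfies 4n+2 with n=1, so ring C is aromatic (benzene ring).
Ring D has four sp³ carbons, so it is not fully conjugated — not aromatic (cyclohexane ring).
Ring E has only sp² ring atoms; a planar conformation would have a fully conjugated π system of 4 electrons. But 4 = 4(1), which is 4n not 4n+2, so ring E is not aromatic (cyclobutadiene) — cyclobutadiene is antiaromatic and distorts to a rectangle.
Rings F and G form a fused bicyclic system (with one nitrogen) with 10 sp² atoms and 10 π electrons from ring double bonds. 10 = 4(2)+2, so the system is aromatic and both rings count as aromatic (quinoline).
Aromatic: A, B, C, F, G. Total: 5.

5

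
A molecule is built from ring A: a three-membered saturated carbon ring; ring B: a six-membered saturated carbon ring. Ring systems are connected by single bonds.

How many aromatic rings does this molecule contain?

0

Ring A has only sp³ atoms, so it is not fully conjugated — not aromatic (cyclopropane).
Ring B has only sp³ atoms, so it is not fully conjugated — not aromatic (cyclohexane).
No ring is aromatic. Total: 0.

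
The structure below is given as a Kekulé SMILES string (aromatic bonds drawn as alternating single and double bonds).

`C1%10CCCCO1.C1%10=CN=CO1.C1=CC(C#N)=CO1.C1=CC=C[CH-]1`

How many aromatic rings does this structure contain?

3

The SMILES encodes a six-membered saturated ring of five carbons and one oxygen; a five-membered ring with an oxygen at position 1 and a nitrogen at position 3 (in a C=N bond), with two double bonds; a five-membered ring of four carbons and one oxygen, with two C=C double bonds; a five-membered all-carbon ring bearing a negative charge on one carbon, with two C=C double bonds.
The 6-membered ring with one oxygen has only sp³ atoms, so it is not fully conjugated — not aromatic (tetrahydropyran).
The 5-membered ring with one oxygen and one =N– has a continuous p-orbital overlap around the ring; 2 ring double bonds (4 π electrons) plus a heteroatom lone pair (2) give 6 π electrons. 6 = 4(1)+2, so it is aromatic (oxazole).
The 5-membered ring with one oxygen is fully conjugated (every ring atom contributes a p orbital); 2 ring double bonds (4 π electrons) plus a heteroatom lone pair (2) give 6 π electrons. That satisfies 4n+2 with n=1, so it is aromatic (furan).
The 5-membered ring is planar and fully conjugated; 2 ring double bonds (4 π electrons) plus the carbanion lone pair (2) give 6 π electrons. 6 = 4(1)+2, so it is aromatic (cyclopentadienyl anion).
3 of the 4 rings are aromatic. Total: 3.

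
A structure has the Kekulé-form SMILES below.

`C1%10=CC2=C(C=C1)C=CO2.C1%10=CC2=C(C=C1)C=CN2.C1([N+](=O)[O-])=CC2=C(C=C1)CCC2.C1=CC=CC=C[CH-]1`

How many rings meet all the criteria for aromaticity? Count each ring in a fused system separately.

The SMILES encodes a six-membered carbon ring with three alternating C=C double bonds, fused to a five-membered ring containing one oxygen and two C=C double bonds; a six-membered carbon ring with three alternating C=C double bonds, fused to a five-membered ring containing one N–H nitrogen and two C=C double bonds; a six-membered carbon ring with three alternating C=C double bonds, fused to a saturated five-membered carbon ring; a seven-membered all-carbon ring bearing a negative charge on one carbon, with three C=C double bonds.
The fused 6/5-membered bicyclic (with one oxygen) is a single π system with 9 sp² atoms and 10 π electrons from ring double bonds plus a heteroatom lone pair. 10 = 4(2)+2, so the system is aromatic and both rings count as aromatic (benzofuran).
The fused 6/5-membered bicyclic (with one N–H) is a single π system with 9 sp² atoms and 10 π electrons from ring double bonds plus a heteroatom lone pair. 10 = 4(2)+2, so the system is aromatic and both rings count as aromatic (indole).
The 6-membered ring is planar and fully conjugated; 3 ring double bonds give 6 π electrons. Since 6 = 4n+2 (n=1), it is aromatic (benzene ring).
The 5-membered ring has three sp³ carbons, so it is not fully conjugated — not aromatic (cyclopentane ring).
The 7-membered ring has only sp² ring atoms; a planar conformation would have a fully conjugated π system of 8 electrons. But 8 = 4(2), which is 4n not 4n+2, so it is not aromatic (cycloheptatrienyl anion).
5 of the 7 rings are aromatic. Total: 5.

5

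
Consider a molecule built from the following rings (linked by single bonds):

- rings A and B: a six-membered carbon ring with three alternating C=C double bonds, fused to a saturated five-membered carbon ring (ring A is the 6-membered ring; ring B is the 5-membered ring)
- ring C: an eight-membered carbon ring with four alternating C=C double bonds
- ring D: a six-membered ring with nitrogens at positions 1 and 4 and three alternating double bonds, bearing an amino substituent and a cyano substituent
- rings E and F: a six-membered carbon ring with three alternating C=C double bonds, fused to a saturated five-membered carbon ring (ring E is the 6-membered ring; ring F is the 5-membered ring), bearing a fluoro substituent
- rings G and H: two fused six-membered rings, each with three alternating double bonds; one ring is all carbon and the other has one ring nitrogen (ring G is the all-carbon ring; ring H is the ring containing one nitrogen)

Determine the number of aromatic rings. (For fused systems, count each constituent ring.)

5

Ring A is planar and fully conjugated; 3 ring double bonds give 6 π electrons. That satisfies 4n+2 with n=1, so ring A is aromatic (benzene ring).
Ring B has three sp³ carbons, so it is not fully conjugated — not aromatic (cyclopentane ring).
Ring C has only sp² ring atoms; a planar conformation would have a fully conjugated π system of 8 electrons. But 8 = 4(2), which is 4n not 4n+2, so ring C is not aromatic (cyclooctatetraene) — cyclooctatetraene distorts into a non-planar tub to avoid antiaromaticity.
Ring D is planar and fully conjugated; 3 ring double bonds give 6 π electrons. That satisfies 4n+2 with n=1, so ring D is aromatic (pyrazine).
Ring E is planar and fully conjugated; 3 ring double bonds give 6 π electrons. That satisfies 4n+2 with n=1, so ring E is aromatic (benzene ring).
Ring F has three sp³ carbons, so it is not fully conjugated — not aromatic (cyclopentane ring).
Rings G and H form a fused bicyclic system (with one nitrogen) with 10 sp² atoms and 10 π electrons from ring double bonds. 10 = 4(2)+2, so the system is aromatic and both rings count as aromatic (quinoline).
Aromatic: A, D, E, G, H. Total: 5.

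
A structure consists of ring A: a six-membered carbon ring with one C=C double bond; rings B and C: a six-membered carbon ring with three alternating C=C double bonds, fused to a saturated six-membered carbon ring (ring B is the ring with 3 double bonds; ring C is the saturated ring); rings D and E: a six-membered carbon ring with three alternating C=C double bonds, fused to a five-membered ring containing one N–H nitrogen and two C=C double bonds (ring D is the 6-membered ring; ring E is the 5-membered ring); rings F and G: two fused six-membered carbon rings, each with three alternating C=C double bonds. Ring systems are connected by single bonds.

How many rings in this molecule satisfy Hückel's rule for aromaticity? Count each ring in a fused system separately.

Ring A has four sp³ carbons, so it is not fully conjugated — not aromatic (cyclohexene).
Ring B is fully conjugated (every ring atom contributes a p orbital); 3 ring double bonds give 6 π electrons. 6 = 4(1)+2, so ring B is aromatic (benzene ring).
Ring C has four sp³ carbons, so it is not fully conjugated — not aromatic (cyclohexane ring).
Rings D and E form a fused bicyclic system (with one N–H) with 9 sp² atoms and 10 π electrons from ring double bonds plus a heteroatom lone pair. 10 = 4(2)+2, so the system is aromatic and both rings count as aromatic (indole).
Rings F and G form a fused bicyclic system with 10 sp² atoms and 10 π electrons from ring double bonds. 10 = 4(2)+2, so the system is aromatic and both rings count as aromatic (naphthalene).
Aromatic: B, D, E, F, G. Total: 5.

5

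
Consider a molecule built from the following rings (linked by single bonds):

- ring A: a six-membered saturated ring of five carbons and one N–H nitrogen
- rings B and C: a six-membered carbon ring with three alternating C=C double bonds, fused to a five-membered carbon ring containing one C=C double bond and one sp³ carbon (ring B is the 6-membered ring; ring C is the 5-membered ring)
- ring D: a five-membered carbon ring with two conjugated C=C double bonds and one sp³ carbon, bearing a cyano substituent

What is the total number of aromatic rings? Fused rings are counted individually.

Ring A has only sp³ atoms, so it is not fully conjugated — not aromatic (piperidine).
Ring B is planar and fully conjugated; 3 ring double bonds give 6 π electrons. 6 = 4(1)+2, so ring B is aromatic (benzene ring).
Ring C has one sp³ carbon, so it is not fully conjugated — not aromatic (cyclopentene ring).
Ring D has one sp³ carbon, so it is not fully conjugated — not aromatic (cyclopentadiene).
Aromatic: B. Total: 1.

1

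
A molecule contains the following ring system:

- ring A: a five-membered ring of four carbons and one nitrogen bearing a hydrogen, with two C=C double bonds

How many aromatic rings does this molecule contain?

1

Ring A has a continuous p-orbital overlap around the ring; 2 ring double bonds (4 π electrons) plus a heteroatom lone pair (2) give 6 π electrons. Since 6 = 4n+2 (n=1), ring A is aromatic (pyrrole).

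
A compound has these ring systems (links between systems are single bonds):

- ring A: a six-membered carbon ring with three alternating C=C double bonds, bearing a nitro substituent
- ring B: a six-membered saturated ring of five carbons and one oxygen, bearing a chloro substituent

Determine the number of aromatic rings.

Ring A is planar and fully conjugated; 3 ring double bonds give 6 π electrons. 6 = 4(1)+2, so ring A is aromatic (benzene).
Ring B has only sp³ atoms, so it is not fully conjugated — not aromatic (tetrahydropyran).
Aromatic: A. Total: 1.

1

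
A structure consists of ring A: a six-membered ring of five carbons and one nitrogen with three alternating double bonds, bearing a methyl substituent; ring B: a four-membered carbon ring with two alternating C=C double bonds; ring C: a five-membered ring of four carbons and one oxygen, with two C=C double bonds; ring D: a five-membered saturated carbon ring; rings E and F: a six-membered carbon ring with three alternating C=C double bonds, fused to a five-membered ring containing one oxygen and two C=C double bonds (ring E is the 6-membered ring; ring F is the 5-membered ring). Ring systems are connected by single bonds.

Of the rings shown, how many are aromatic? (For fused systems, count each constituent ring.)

4

Ring A is fully conjugated (every ring atom contributes a p orbital); 3 ring double bonds give 6 π electrons. Since 6 = 4n+2 (n=1), ring A is aromatic (pyridine).
Ring B has only sp² ring atoms; a planar conformation would have a fully conjugated π system of 4 electrons. But 4 = 4(1), which is 4n not 4n+2, so ring B is not aromatic (cyclobutadiene) — cyclobutadiene is antiaromatic and distorts to a rectangle.
Ring C is fully conjugated (every ring atom contributes a p orbital); 2 ring double bonds (4 π electrons) plus a heteroatom lone pair (2) give 6 π electrons. That satisfies 4n+2 with n=1, so ring C is aromatic (furan).
Ring D has only sp³ atoms, so it is not fully conjugated — not aromatic (cyclopentane).
Rings E and F form a fused bicyclic system (with one oxygen) with 9 sp² atoms and 10 π electrons from ring double bonds plus a heteroatom lone pair. 10 = 4(2)+2, so the system is aromatic and both rings count as aromatic (benzofuran).
Aromatic: A, C, E, F. Total: 4.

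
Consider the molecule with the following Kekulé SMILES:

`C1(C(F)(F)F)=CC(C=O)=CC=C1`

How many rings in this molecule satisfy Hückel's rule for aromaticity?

1

The SMILES encodes a six-membered carbon ring with three alternating C=C double bonds.
The 6-membered ring has a continuous p-orbital overlap around the ring; 3 ring double bonds give 6 π electrons. 6 = 4(1)+2, so it is aromatic (benzene).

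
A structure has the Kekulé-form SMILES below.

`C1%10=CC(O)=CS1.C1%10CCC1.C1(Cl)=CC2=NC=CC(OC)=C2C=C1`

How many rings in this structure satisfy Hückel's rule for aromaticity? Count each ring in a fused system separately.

3

The SMILES encodes a five-membered ring of four carbons and one sulfur, with two C=C double bonds; a four-membered saturated carbon ring; two fused six-membered rings, each with three alternating double bonds; one ring is all carbon and the other has one ring nitrogen.
The 5-membered ring with one sulfur is planar and fully conjugated; 2 ring double bonds (4 π electrons) plus a heteroatom lone pair (2) give 6 π electrons. Since 6 = 4n+2 (n=1), it is aromatic (thiophene).
The 4-membered ring has only sp³ atoms, so it is not fully conjugated — not aromatic (cyclobutane).
The fused 6/6-membered bicyclic (with one nitrogen) is a single π system with 10 sp² atoms and 10 π electrons from ring double bonds. 10 = 4(2)+2, so the system is aromatic and both rings count as aromatic (quinoline).
3 of the 4 rings are aromatic. Total: 3.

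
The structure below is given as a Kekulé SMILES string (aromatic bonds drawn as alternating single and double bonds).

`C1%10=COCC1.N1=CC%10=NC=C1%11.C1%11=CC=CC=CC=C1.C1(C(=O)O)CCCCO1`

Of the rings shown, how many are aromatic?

1

The SMILES encodes a five-membered ring of four carbons and one oxygen, with one C=C double bond and two sp³ carbons; a six-membered ring with nitrogens at positions 1 and 4 and three alternating double bonds; an eight-membered carbon ring with four alternating C=C double bonds; a six-membered saturated ring of five carbons and one oxygen.
The 5-membered ring with one oxygen has two sp³ carbons, so it is not fully conjugated — not aromatic (2,3-dihydrofuran).
The 6-membered ring with two nitrogens (1,4) has a continuous p-orbital overlap around the ring; 3 ring double bonds give 6 π electrons. That satisfies 4n+2 with n=1, so it is aromatic (pyrazine).
The 8-membered ring has only sp² ring atoms; a planar conformation would have a fully conjugated π system of 8 electrons. But 8 = 4(2), which is 4n not 4n+2, so it is not aromatic (cyclooctatetraene) — cyclooctatetraene distorts into a non-planar tub to avoid antiaromaticity.
The 6-membered ring with one oxygen has only sp³ atoms, so it is not fully conjugated — not aromatic (tetrahydropyran).
1 of the 4 rings is aromatic. Total: 1.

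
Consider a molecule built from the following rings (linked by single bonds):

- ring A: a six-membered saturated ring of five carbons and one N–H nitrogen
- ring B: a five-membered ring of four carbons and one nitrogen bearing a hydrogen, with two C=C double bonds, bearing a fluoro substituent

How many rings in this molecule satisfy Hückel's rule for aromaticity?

1

Ring A has only sp³ atoms, so it is not fully conjugated — not aromatic (piperidine).
Ring B is fully conjugated (every ring atom contributes a p orbital); 2 ring double bonds (4 π electrons) plus a heteroatom lone pair (2) give 6 π electrons. Since 6 = 4n+2 (n=1), ring B is aromatic (pyrrole).
Aromatic: B. Total: 1.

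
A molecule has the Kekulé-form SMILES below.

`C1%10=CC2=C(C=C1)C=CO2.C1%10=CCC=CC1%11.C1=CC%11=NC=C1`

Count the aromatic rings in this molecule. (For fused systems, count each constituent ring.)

The SMILES encodes a six-membered carbon ring with three alternating C=C double bonds, fused to a five-membered ring containing one oxygen and two C=C double bonds; a six-membered carbon ring with two isolated C=C double bonds and two sp³ carbons; a six-membered ring of five carbons and one nitrogen with three alternating double bonds.
The fused 6/5-membered bicyclic (with one oxygen) is a single π system with 9 sp² atoms and 10 π electrons from ring double bonds plus a heteroatom lone pair. 10 = 4(2)+2, so the system is aromatic and both rings count as aromatic (benzofuran).
The 6-membered ring has two sp³ carbons, so it is not fully conjugated — not aromatic (1,4-cyclohexadiene).
The 6-membered ring with one nitrogen has a continuous p-orbital overlap around the ring; 3 ring double bonds give 6 π electrons. 6 = 4(1)+2, so it is aromatic (pyridine).
3 of the 4 rings are aromatic. Total: 3.

3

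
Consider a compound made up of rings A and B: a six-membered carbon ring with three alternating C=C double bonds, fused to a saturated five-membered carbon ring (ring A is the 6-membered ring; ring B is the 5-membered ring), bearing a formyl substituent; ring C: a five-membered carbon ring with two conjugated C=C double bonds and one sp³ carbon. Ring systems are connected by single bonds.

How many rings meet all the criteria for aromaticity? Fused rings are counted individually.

Ring A is fully conjugated (every ring atom contributes a p orbital); 3 ring double bonds give 6 π electrons. That satisfies 4n+2 with n=1, so ring A is aromatic (benzene ring).
Ring B has three sp³ carbons, so it is not fully conjugated — not aromatic (cyclopentane ring).
Ring C has one sp³ carbon, so it is not fully conjugated — not aromatic (cyclopentadiene).
Aromatic: A. Total: 1.

1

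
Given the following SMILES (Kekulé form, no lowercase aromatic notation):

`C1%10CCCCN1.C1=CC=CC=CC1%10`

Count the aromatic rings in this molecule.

The SMILES encodes a six-membered saturated ring of five carbons and one N–H nitrogen; a seven-membered carbon ring with three C=C double bonds and one sp³ carbon.
The 6-membered ring with one N–H has only sp³ atoms, so it is not fully conjugated — not aromatic (piperidine).
The 7-membered ring has one sp³ carbon, so it is not fully conjugated — not aromatic (cycloheptatriene).
None of the rings are aromatic. Total: 0.

0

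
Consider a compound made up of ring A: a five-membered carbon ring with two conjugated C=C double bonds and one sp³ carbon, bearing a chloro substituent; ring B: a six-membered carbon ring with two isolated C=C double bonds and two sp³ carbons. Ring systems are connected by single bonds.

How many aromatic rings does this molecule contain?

0

Ring A has one sp³ carbon, so it is not fully conjugated — not aromatic (cyclopentadiene).
Ring B has two sp³ carbons, so it is not fully conjugated — not aromatic (1,4-cyclohexadiene).
No ring is aromatic. Total: 0.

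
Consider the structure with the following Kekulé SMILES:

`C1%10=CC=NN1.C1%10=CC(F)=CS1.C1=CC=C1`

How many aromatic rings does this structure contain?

The SMILES encodes a five-membered ring with two adjacent nitrogens (one bearing H, one in a double bond) and two double bonds; a five-membered ring of four carbons and one sulfur, with two C=C double bonds; a four-membered carbon ring with two alternating C=C double bonds.
The 5-membered ring with two adjacent nitrogens (one N–H, one =N–) has a continuous p-orbital overlap around the ring; 2 ring double bonds (4 π electrons) plus a heteroatom lone pair (2) give 6 π electrons. Since 6 = 4n+2 (n=1), it is aromatic (pyrazole).
The 5-membered ring with one sulfur has a continuous p-orbital overlap around the ring; 2 ring double bonds (4 π electrons) plus a heteroatom lone pair (2) give 6 π electrons. Since 6 = 4n+2 (n=1), it is aromatic (thiophene).
The 4-membered ring has only sp² ring atoms; a planar conformation would have a fully conjugated π system of 4 electrons. But 4 = 4(1), which is 4n not 4n+2, so it is not aromatic (cyclobutadiene) — cyclobutadiene is antiaromatic and distorts to a rectangle.
2 of the 3 rings are aromatic. Total: 2.

2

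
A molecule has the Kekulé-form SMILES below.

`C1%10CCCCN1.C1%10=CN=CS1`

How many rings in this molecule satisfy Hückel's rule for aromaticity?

1

The SMILES encodes a six-membered saturated ring of five carbons and one N–H nitrogen; a five-membered ring with a sulfur at position 1 and a nitrogen at position 3 (in a C=N bond), with two double bonds.
The 6-membered ring with one N–H has only sp³ atoms, so it is not fully conjugated — not aromatic (piperidine).
The 5-membered ring with one sulfur and one =N– has a continuous p-orbital overlap around the ring; 2 ring double bonds (4 π electrons) plus a heteroatom lone pair (2) give 6 π electrons. That satisfies 4n+2 with n=1, so it is aromatic (thiazole).
1 of the 2 rings is aromatic. Total: 1.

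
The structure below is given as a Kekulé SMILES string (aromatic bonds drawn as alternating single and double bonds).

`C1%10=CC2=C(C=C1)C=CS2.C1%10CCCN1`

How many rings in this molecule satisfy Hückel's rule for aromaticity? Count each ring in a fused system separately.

The SMILES encodes a six-membered carbon ring with three alternating C=C double bonds, fused to a five-membered ring containing one sulfur and two C=C double bonds; a five-membered saturated ring of four carbons and one N–H nitrogen.
The fused 6/5-membered bicyclic (with one sulfur) is a single π system with 9 sp² atoms and 10 π electrons from ring double bonds plus a heteroatom lone pair. 10 = 4(2)+2, so the system is aromatic and both rings count as aromatic (benzothiophene).
The 5-membered ring with one N–H has only sp³ atoms, so it is not fully conjugated — not aromatic (pyrrolidine).
2 of the 3 rings are aromatic. Total: 2.

2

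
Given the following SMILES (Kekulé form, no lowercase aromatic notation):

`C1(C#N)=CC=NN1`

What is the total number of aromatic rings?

The SMILES encodes a five-membered ring with two adjacent nitrogens (one bearing H, one in a double bond) and two double bonds.
The 5-membered ring with two adjacent nitrogens (one N–H, one =N–) is planar and fully conjugated; 2 ring double bonds (4 π electrons) plus a heteroatom lone pair (2) give 6 π electrons. Since 6 = 4n+2 (n=1), it is aromatic (pyrazole).

1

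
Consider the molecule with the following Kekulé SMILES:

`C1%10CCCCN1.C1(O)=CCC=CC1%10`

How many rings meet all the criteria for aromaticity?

The SMILES encodes a six-membered saturated ring of five carbons and one N–H nitrogen; a six-membered carbon ring with two isolated C=C double bonds and two sp³ carbons.
The 6-membered ring with one N–H has only sp³ atoms, so it is not fully conjugated — not aromatic (piperidine).
The 6-membered ring has two sp³ carbons, so it is not fully conjugated — not aromatic (1,4-cyclohexadiene).
None of the rings are aromatic. Total: 0.

0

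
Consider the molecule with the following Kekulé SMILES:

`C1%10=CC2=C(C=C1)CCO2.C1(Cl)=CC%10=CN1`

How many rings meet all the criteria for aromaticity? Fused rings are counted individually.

2

The SMILES encodes a six-membered carbon ring with three alternating C=C double bonds, fused to a five-membered ring containing one oxygen and two sp³ carbons; a five-membered ring of four carbons and one nitrogen bearing a hydrogen, with two C=C double bonds.
The 6-membered ring has a continuous p-orbital overlap around the ring; 3 ring double bonds give 6 π electrons. Since 6 = 4n+2 (n=1), it is aromatic (benzene ring).
The 5-membered ring with one oxygen has two sp³ carbons, so it is not fully conjugated — not aromatic (oxolane ring).
The 5-membered ring with one N–H is fully conjugated (every ring atom contributes a p orbital); 2 ring double bonds (4 π electrons) plus a heteroatom lone pair (2) give 6 π electrons. Since 6 = 4n+2 (n=1), it is aromatic (pyrrole).
2 of the 3 rings are aromatic. Total: 2.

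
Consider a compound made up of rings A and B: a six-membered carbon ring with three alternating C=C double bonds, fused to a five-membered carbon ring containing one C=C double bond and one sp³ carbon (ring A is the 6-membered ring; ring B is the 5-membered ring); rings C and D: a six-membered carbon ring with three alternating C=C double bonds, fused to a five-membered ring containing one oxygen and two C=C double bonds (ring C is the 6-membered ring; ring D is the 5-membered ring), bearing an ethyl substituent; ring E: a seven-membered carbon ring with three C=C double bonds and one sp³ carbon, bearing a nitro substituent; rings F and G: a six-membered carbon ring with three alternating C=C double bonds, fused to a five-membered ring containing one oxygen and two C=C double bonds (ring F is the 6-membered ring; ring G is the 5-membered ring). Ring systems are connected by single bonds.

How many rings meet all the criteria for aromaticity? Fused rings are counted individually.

Ring A is fully conjugated (every ring atom contributes a p orbital); 3 ring double bonds give 6 π electrons. 6 = 4(1)+2, so ring A is aromatic (benzene ring).
Ring B has one sp³ carbon, so it is not fully conjugated — not aromatic (cyclopentene ring).
Rings C and D form a fused bicyclic system (with one oxygen) with 9 sp² atoms and 10 π electrons from ring double bonds plus a heteroatom lone pair. 10 = 4(2)+2, so the system is aromatic and both rings count as aromatic (benzofuran).
Ring E has one sp³ carbon, so it is not fully conjugated — not aromatic (cycloheptatriene).
Rings F and G form a fused bicyclic system (with one oxygen) with 9 sp² atoms and 10 π electrons from ring double bonds plus a heteroatom lone pair. 10 = 4(2)+2, so the system is aromatic and both rings count as aromatic (benzofuran).
Aromatic: A, C, D, F, G. Total: 5.

5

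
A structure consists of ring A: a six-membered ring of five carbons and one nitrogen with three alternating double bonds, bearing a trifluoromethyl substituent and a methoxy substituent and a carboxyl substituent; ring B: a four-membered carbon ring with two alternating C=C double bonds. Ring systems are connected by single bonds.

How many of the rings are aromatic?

Ring A has a continuous p-orbital overlap around the ring; 3 ring double bonds give 6 π electrons. That satisfies 4n+2 with n=1, so ring A is aromatic (pyridine).
Ring B has only sp² ring atoms; a planar conformation would have a fully conjugated π system of 4 electrons. But 4 = 4(1), which is 4n not 4n+2, so ring B is not aromatic (cyclobutadiene) — cyclobutadiene is antiaromatic and distorts to a rectangle.
Aromatic: A. Total: 1.

1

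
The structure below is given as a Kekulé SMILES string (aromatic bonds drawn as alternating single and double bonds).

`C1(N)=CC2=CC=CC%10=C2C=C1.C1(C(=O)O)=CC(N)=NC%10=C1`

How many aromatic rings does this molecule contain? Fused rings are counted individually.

The SMILES encodes two fused six-membered carbon rings, each with three alternating C=C double bonds; a six-membered ring of five carbons and one nitrogen with three alternating double bonds.
The fused 6/6-membered bicyclic is a single π system with 10 sp² atoms and 10 π electrons from ring double bonds. 10 = 4(2)+2, so the system is aromatic and both rings count as aromatic (naphthalene).
The 6-membered ring with one nitrogen has a continuous p-orbital overlap around the ring; 3 ring double bonds give 6 π electrons. Since 6 = 4n+2 (n=1), it is aromatic (pyridine).
3 of the 3 rings are aromatic. Total: 3.

3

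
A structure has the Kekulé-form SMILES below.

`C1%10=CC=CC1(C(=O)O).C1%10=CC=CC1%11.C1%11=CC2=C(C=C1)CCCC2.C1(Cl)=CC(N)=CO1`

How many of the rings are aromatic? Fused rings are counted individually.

2

The SMILES encodes a five-membered carbon ring with two conjugated C=C double bonds and one sp³ carbon; a five-membered carbon ring with two conjugated C=C double bonds and one sp³ carbon; a six-membered carbon ring with three alternating C=C double bonds, fused to a saturated six-membered carbon ring; a five-membered ring of four carbons and one oxygen, with two C=C double bonds.
The 5-membered ring has one sp³ carbon, so it is not fully conjugated — not aromatic (cyclopentadiene).
The second 5-membered ring has one sp³ carbon, so it is not fully conjugated — not aromatic (cyclopentadiene).
The 6-membered ring is planar and fully conjugated; 3 ring double bonds give 6 π electrons. That satisfies 4n+2 with n=1, so it is aromatic (benzene ring).
The second 6-membered ring has four sp³ carbons, so it is not fully conjugated — not aromatic (cyclohexane ring).
The 5-membered ring with one oxygen has a continuous p-orbital overlap around the ring; 2 ring double bonds (4 π electrons) plus a heteroatom lone pair (2) give 6 π electrons. Since 6 = 4n+2 (n=1), it is aromatic (furan).
2 of the 5 rings are aromatic. Total: 2.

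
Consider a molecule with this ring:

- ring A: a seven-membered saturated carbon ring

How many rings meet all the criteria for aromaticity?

0

Ring A has only sp³ atoms, so it is not fully conjugated — not aromatic (cycloheptane).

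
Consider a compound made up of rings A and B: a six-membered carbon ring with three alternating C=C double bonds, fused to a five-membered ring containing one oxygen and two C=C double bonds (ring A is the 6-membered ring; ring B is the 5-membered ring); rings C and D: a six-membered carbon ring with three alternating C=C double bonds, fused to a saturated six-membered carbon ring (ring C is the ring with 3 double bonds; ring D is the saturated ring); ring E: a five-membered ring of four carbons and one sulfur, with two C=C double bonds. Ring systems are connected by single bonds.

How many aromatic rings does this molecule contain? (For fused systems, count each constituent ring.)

Rings A and B form a fused bicyclic system (with one oxygen) with 9 sp² atoms and 10 π electrons from ring double bonds plus a heteroatom lone pair. 10 = 4(2)+2, so the system is aromatic and both rings count as aromatic (benzofuran).
Ring C has a continuous p-orbital overlap around the ring; 3 ring double bonds give 6 π electrons. That satisfies 4n+2 with n=1, so ring C is aromatic (benzene ring).
Ring D has four sp³ carbons, so it is not fully conjugated — not aromatic (cyclohexane ring).
Ring E has a continuous p-orbital overlap around the ring; 2 ring double bonds (4 π electrons) plus a heteroatom lone pair (2) give 6 π electrons. 6 = 4(1)+2, so ring E is aromatic (thiophene).
Aromatic: A, B, C, E. Total: 4.

4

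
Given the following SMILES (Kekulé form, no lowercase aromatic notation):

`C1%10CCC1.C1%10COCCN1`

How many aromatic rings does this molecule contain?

0

The SMILES encodes a four-membered saturated carbon ring; a six-membered saturated ring with an oxygen and an N–H nitrogen at positions 1 and 4.
The 4-membered ring has only sp³ atoms, so it is not fully conjugated — not aromatic (cyclobutane).
The 6-membered ring with one oxygen and one N–H (1,4) has only sp³ atoms, so it is not fully conjugated — not aromatic (morpholine).
None of the rings are aromatic. Total: 0.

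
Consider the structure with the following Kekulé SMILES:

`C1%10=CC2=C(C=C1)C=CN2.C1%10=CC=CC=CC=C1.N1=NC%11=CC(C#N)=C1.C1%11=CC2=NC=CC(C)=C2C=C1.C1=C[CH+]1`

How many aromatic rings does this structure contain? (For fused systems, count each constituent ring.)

The SMILES encodes a six-membered carbon ring with three alternating C=C double bonds, fused to a five-membered ring containing one N–H nitrogen and two C=C double bonds; an eight-membered carbon ring with four alternating C=C double bonds; a six-membered ring with two adjacent nitrogens and three alternating double bonds; two fused six-membered rings, each with three alternating double bonds; one ring is all carbon and the other has one ring nitrogen; a three-membered all-carbon ring bearing a positive charge on one carbon, with one C=C double bond.
The fused 6/5-membered bicyclic (with one N–H) is a single π system with 9 sp² atoms and 10 π electrons from ring double bonds plus a heteroatom lone pair. 10 = 4(2)+2, so the system is aromatic and both rings count as aromatic (indole).
The 8-membered ring has only sp² ring atoms; a planar conformation would have a fully conjugated π system of 8 electrons. But 8 = 4(2), which is 4n not 4n+2, so it is not aromatic (cyclooctatetraene) — cyclooctatetraene distorts into a non-planar tub to avoid antiaromaticity.
The 6-membered ring with two nitrogens (1,2) is fully conjugated (every ring atom contributes a p orbital); 3 ring double bonds give 6 π electrons. That satisfies 4n+2 with n=1, so it is aromatic (pyridazine).
The fused 6/6-membered bicyclic (with one nitrogen) is a single π system with 10 sp² atoms and 10 π electrons from ring double bonds. 10 = 4(2)+2, so the system is aromatic and both rings count as aromatic (quinoline).
The 3-membered ring is planar and fully conjugated; 1 ring double bond (2 π electrons) plus the carbocation's empty p orbital (0, but keeps the ring conjugated) give 2 π electrons. Since 2 = 4n+2 (n=0), it is aromatic (cyclopropenyl cation).
6 of the 7 rings are aromatic. Total: 6.

6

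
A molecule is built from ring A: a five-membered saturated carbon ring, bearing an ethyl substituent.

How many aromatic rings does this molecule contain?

Ring A has only sp³ atoms, so it is not fully conjugated — not aromatic (cyclopentane).

0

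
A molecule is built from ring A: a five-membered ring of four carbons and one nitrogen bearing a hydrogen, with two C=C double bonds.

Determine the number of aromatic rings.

1

Ring A has a continuous p-orbital overlap around the ring; 2 ring double bonds (4 π electrons) plus a heteroatom lone pair (2) give 6 π electrons. That satisfies 4n+2 with n=1, so ring A is aromatic (pyrrole).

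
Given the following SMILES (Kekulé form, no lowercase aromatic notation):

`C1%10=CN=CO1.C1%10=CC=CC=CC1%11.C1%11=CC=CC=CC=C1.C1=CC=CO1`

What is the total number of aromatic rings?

The SMILES encodes a five-membered ring with an oxygen at position 1 and a nitrogen at position 3 (in a C=N bond), with two double bonds; a seven-membered carbon ring with three C=C double bonds and one sp³ carbon; an eight-membered carbon ring with four alternating C=C double bonds; a five-membered ring of four carbons and one oxygen, with two C=C double bonds.
The 5-membered ring with one oxygen and one =N– has a continuous p-orbital overlap around the ring; 2 ring double bonds (4 π electrons) plus a heteroatom lone pair (2) give 6 π electrons. 6 = 4(1)+2, so it is aromatic (oxazole).
The 7-membered ring has one sp³ carbon, so it is not fully conjugated — not aromatic (cycloheptatriene).
The 8-membered ring has only sp² ring atoms; a planar conformation would have a fully conjugated π system of 8 electrons. But 8 = 4(2), which is 4n not 4n+2, so it is not aromatic (cyclooctatetraene) — cyclooctatetraene distorts into a non-planar tub to avoid antiaromaticity.
The 5-membered ring with one oxygen is fully conjugated (every ring atom contributes a p orbital); 2 ring double bonds (4 π electrons) plus a heteroatom lone pair (2) give 6 π electrons. That satisfies 4n+2 with n=1, so it is aromatic (furan).
2 of the 4 rings are aromatic. Total: 2.

2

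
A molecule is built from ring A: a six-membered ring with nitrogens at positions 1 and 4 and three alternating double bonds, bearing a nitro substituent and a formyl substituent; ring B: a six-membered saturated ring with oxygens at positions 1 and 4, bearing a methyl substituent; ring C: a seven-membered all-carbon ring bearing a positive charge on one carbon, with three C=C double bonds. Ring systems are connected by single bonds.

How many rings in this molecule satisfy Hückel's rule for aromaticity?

2

Ring A has a continuous p-orbital overlap around the ring; 3 ring double bonds give 6 π electrons. That satisfies 4n+2 with n=1, so ring A is aromatic (pyrazine).
Ring B has only sp³ atoms, so it is not fully conjugated — not aromatic (1,4-dioxane).
Ring C is planar and fully conjugated; 3 ring double bonds (6 π electrons) plus the carbocation's empty p orbital (0, but keeps the ring conjugated) give 6 π electrons. Since 6 = 4n+2 (n=1), ring C is aromatic (tropylium cation).
Aromatic: A, C. Total: 2.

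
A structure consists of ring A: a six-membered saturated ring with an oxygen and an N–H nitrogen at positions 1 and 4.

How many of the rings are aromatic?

Ring A has only sp³ atoms, so it is not fully conjugated — not aromatic (morpholine).

0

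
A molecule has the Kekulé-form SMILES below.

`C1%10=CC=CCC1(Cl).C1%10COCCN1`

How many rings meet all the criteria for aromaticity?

0

The SMILES encodes a six-membered carbon ring with two conjugated C=C double bonds and two sp³ carbons; a six-membered saturated ring with an oxygen and an N–H nitrogen at positions 1 and 4.
The 6-membered ring has two sp³ carbons, so it is not fully conjugated — not aromatic (1,3-cyclohexadiene).
The 6-membered ring with one oxygen and one N–H (1,4) has only sp³ atoms, so it is not fully conjugated — not aromatic (morpholine).
None of the rings are aromatic. Total: 0.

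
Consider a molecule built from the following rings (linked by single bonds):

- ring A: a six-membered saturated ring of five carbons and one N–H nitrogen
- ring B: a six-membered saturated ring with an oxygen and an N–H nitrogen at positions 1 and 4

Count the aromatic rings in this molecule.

Ring A has only sp³ atoms, so it is not fully conjugated — not aromatic (piperidine).
Ring B has only sp³ atoms, so it is not fully conjugated — not aromatic (morpholine).
No ring is aromatic. Total: 0.

0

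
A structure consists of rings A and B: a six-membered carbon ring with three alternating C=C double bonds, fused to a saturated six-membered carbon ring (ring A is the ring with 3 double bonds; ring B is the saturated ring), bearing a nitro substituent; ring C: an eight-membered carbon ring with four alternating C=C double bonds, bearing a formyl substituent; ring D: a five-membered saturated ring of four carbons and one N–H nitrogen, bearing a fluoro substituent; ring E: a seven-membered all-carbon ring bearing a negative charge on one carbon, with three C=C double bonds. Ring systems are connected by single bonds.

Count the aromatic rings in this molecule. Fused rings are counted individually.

Ring A has a continuous p-orbital overlap around the ring; 3 ring double bonds give 6 π electrons. Since 6 = 4n+2 (n=1), ring A is aromatic (benzene ring).
Ring B has four sp³ carbons, so it is not fully conjugated — not aromatic (cyclohexane ring).
Ring C has only sp² ring atoms; a planar conformation would have a fully conjugated π system of 8 electrons. But 8 = 4(2), which is 4n not 4n+2, so ring C is not aromatic (cyclooctatetraene) — cyclooctatetraene distorts into a non-planar tub to avoid antiaromaticity.
Ring D has only sp³ atoms, so it is not fully conjugated — not aromatic (pyrrolidine).
Ring E has only sp² ring atoms; a planar conformation would have a fully conjugated π system of 8 electrons. But 8 = 4(2), which is 4n not 4n+2, so ring E is not aromatic (cycloheptatrienyl anion).
Aromatic: A. Total: 1.

1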